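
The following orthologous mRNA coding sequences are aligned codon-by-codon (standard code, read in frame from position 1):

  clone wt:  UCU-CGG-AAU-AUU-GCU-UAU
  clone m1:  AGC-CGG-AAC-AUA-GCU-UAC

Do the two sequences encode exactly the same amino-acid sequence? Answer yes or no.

Codon 1: UCU Ser / AGC Ser — synonymous.
Codon 2: CGG Arg / CGG Arg — identical.
Codon 3: AAU Asn / AAC Asn — synonymous.
Codon 4: AUU Ile / AUA Ile — synonymous.
Codon 5: GCU Ala / GCU Ala — identical.
Codon 6: UAU Tyr / UAC Tyr — synonymous.
Nonsynonymous differences: 0 → same protein.

yes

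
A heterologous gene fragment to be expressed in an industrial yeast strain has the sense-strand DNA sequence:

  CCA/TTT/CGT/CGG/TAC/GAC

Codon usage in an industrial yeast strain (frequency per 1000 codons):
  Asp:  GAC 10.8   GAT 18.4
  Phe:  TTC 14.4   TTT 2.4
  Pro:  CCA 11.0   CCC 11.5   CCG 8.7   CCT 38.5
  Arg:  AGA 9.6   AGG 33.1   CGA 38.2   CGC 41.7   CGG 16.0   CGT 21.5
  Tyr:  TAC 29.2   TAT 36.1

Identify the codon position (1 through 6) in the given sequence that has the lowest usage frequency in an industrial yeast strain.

2

Codon 1 CCA (Pro): 11.0 per 1000.
Codon 2 TTT (Phe): 2.4 per 1000.
Codon 3 CGT (Arg): 21.5 per 1000.
Codon 4 CGG (Arg): 16.0 per 1000.
Codon 5 TAC (Tyr): 29.2 per 1000.
Codon 6 GAC (Asp): 10.8 per 1000.
Lowest frequency is 2.4 at codon 2.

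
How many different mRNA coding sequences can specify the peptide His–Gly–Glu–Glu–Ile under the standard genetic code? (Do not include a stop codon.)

96

His: 2 codons.
Gly: 4 codons.
Glu: 2 codons.
Glu: 2 codons.
Ile: 3 codons.
2 × 4 × 2 × 2 × 3 = 96.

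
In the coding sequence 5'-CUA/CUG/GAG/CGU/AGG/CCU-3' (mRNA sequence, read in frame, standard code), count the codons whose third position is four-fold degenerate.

Codon 1 CUA (Leu): third position 4-fold.
Codon 2 CUG (Leu): third position 4-fold.
Codon 3 GAG (Glu): third position 2-fold.
Codon 4 CGU (Arg): third position 4-fold.
Codon 5 AGG (Arg): third position 2-fold.
Codon 6 CCU (Pro): third position 4-fold.
Four-fold degenerate third positions: 4.

4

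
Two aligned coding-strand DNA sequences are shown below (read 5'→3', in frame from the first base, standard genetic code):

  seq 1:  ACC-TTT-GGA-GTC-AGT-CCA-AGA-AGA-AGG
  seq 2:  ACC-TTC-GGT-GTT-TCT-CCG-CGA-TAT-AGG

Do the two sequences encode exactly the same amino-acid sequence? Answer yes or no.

no

Codon 1: ACC Thr / ACC Thr — identical.
Codon 2: TTT Phe / TTC Phe — synonymous.
Codon 3: GGA Gly / GGT Gly — synonymous.
Codon 4: GTC Val / GTT Val — synonymous.
Codon 5: AGT Ser / TCT Ser — synonymous.
Codon 6: CCA Pro / CCG Pro — synonymous.
Codon 7: AGA Arg / CGA Arg — synonymous.
Codon 8: AGA Arg / TAT Tyr — nonsynonymous.
Codon 9: AGG Arg / AGG Arg — identical.
Nonsynonymous differences: 1 → different protein.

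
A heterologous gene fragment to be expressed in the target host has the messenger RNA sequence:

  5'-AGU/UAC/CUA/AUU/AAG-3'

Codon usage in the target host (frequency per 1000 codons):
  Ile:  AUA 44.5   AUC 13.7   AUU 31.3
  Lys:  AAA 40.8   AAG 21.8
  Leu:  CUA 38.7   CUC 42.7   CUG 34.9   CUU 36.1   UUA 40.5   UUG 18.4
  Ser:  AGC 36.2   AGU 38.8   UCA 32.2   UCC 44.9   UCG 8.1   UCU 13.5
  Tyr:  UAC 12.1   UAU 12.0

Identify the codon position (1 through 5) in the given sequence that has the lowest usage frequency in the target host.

Codon 1 AGU (Ser): 38.8 per 1000.
Codon 2 UAC (Tyr): 12.1 per 1000.
Codon 3 CUA (Leu): 38.7 per 1000.
Codon 4 AUU (Ile): 31.3 per 1000.
Codon 5 AAG (Lys): 21.8 per 1000.
Lowest frequency is 12.1 at codon 2.

2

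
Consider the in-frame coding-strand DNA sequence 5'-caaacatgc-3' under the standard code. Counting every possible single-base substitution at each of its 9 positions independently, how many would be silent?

Codon 1 (CAA, Gln): 1 synonymous substitution.
Codon 2 (ACA, Thr): 3 synonymous substitutions.
Codon 3 (TGC, Cys): 1 synonymous substitution.
Total: 1 + 3 + 1 = 5.

5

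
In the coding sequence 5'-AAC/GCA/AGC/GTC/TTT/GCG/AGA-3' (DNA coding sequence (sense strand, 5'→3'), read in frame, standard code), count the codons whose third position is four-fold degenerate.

3

Codon 1 AAC (Asn): third position 2-fold.
Codon 2 GCA (Ala): third position 4-fold.
Codon 3 AGC (Ser): third position 2-fold.
Codon 4 GTC (Val): third position 4-fold.
Codon 5 TTT (Phe): third position 2-fold.
Codon 6 GCG (Ala): third position 4-fold.
Codon 7 AGA (Arg): third position 2-fold.
Four-fold degenerate third positions: 3.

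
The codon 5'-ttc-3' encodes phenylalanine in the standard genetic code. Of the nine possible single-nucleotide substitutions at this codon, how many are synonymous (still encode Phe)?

1

Position 1: none → 0 synonymous.
Position 2: none → 0 synonymous.
Position 3: TTT → 1 synonymous.
Total: 0 + 0 + 1 = 1.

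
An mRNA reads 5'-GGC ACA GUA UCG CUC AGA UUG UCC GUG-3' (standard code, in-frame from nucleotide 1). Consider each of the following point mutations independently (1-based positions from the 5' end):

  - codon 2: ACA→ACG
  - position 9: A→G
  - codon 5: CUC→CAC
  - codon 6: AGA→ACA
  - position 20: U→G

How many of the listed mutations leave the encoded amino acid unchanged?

Codon 2: ACA (Thr) → ACG (Thr) — synonymous.
Codon 3: GUA (Val) → GUG (Val) — synonymous.
Codon 5: CUC (Leu) → CAC (His) — missense.
Codon 6: AGA (Arg) → ACA (Thr) — missense.
Codon 7: UUG (Leu) → UGG (Trp) — missense.
Synonymous: 2 of 5.

2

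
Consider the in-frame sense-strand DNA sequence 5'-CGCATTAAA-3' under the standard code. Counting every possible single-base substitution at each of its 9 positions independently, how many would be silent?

6

Codon 1 (CGC, Arg): 3 synonymous substitutions.
Codon 2 (ATT, Ile): 2 synonymous substitutions.
Codon 3 (AAA, Lys): 1 synonymous substitution.
Total: 3 + 2 + 1 = 6.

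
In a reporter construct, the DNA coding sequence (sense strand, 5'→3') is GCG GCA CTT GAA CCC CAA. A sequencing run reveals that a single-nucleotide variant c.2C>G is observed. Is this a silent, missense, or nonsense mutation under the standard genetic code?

Position 2 falls in codon 1: GCG → Ala.
After the substitution the codon is GGG → Gly.
Ala ≠ Gly, so this is a missense mutation.

missense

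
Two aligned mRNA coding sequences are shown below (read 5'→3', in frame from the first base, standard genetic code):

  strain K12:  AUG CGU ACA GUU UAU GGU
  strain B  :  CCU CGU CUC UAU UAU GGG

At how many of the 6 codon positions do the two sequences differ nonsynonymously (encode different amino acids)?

Codon 1: AUG Met / CCU Pro — nonsynonymous.
Codon 2: CGU Arg / CGU Arg — identical.
Codon 3: ACA Thr / CUC Leu — nonsynonymous.
Codon 4: GUU Val / UAU Tyr — nonsynonymous.
Codon 5: UAU Tyr / UAU Tyr — identical.
Codon 6: GGU Gly / GGG Gly — synonymous.
Nonsynonymous differences: 3.

3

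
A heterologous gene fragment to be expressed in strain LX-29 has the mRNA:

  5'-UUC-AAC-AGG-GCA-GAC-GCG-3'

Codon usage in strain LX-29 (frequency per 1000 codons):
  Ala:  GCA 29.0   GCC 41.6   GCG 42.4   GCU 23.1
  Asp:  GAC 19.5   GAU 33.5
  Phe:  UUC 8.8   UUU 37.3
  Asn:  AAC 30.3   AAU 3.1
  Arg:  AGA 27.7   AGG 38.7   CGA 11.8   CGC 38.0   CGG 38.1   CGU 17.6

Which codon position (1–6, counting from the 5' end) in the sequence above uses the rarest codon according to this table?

1

Codon 1 UUC (Phe): 8.8 per 1000.
Codon 2 AAC (Asn): 30.3 per 1000.
Codon 3 AGG (Arg): 38.7 per 1000.
Codon 4 GCA (Ala): 29.0 per 1000.
Codon 5 GAC (Asp): 19.5 per 1000.
Codon 6 GCG (Ala): 42.4 per 1000.
Lowest frequency is 8.8 at codon 1.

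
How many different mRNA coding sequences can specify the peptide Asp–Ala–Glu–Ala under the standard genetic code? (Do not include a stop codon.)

64

Asp: 2 codons.
Ala: 4 codons.
Glu: 2 codons.
Ala: 4 codons.
2 × 4 × 2 × 4 = 64.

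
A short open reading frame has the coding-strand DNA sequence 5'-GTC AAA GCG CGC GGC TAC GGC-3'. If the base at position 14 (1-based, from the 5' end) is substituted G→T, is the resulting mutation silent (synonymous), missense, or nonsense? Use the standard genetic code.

Position 14 falls in codon 5: GGC → Gly.
After the substitution the codon is GTC → Val.
Gly ≠ Val, so this is a missense mutation.

missense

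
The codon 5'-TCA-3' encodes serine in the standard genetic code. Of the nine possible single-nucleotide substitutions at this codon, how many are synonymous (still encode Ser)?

Position 1: none → 0 synonymous.
Position 2: none → 0 synonymous.
Position 3: TCT, TCC, TCG → 3 synonymous.
Total: 0 + 0 + 3 = 3.

3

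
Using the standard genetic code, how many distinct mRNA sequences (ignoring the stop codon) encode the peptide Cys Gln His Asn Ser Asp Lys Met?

384

Cys: 2 codons.
Gln: 2 codons.
His: 2 codons.
Asn: 2 codons.
Ser: 6 codons.
Asp: 2 codons.
Lys: 2 codons.
Met: 1 codon.
2 × 2 × 2 × 2 × 6 × 2 × 2 × 1 = 384.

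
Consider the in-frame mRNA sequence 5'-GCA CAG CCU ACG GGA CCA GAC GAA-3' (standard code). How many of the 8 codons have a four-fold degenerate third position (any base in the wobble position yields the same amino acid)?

Codon 1 GCA (Ala): third position 4-fold.
Codon 2 CAG (Gln): third position 2-fold.
Codon 3 CCU (Pro): third position 4-fold.
Codon 4 ACG (Thr): third position 4-fold.
Codon 5 GGA (Gly): third position 4-fold.
Codon 6 CCA (Pro): third position 4-fold.
Codon 7 GAC (Asp): third position 2-fold.
Codon 8 GAA (Glu): third position 2-fold.
Four-fold degenerate third positions: 5.

5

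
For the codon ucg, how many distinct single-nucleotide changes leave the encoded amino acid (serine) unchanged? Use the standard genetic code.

Position 1: none → 0 synonymous.
Position 2: none → 0 synonymous.
Position 3: UCU, UCC, UCA → 3 synonymous.
Total: 0 + 0 + 3 = 3.

3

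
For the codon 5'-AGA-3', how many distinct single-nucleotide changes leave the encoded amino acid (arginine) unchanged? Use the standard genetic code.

2

Position 1: CGA → 1 synonymous.
Position 2: none → 0 synonymous.
Position 3: AGG → 1 synonymous.
Total: 1 + 0 + 1 = 2.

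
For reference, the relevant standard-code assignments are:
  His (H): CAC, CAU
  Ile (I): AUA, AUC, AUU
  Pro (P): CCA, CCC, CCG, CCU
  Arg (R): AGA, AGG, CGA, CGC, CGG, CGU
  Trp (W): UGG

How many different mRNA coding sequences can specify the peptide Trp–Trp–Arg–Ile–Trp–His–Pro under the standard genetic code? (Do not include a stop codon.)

144

Trp: 1 codon.
Trp: 1 codon.
Arg: 6 codons.
Ile: 3 codons.
Trp: 1 codon.
His: 2 codons.
Pro: 4 codons.
1 × 1 × 6 × 3 × 1 × 2 × 4 = 144.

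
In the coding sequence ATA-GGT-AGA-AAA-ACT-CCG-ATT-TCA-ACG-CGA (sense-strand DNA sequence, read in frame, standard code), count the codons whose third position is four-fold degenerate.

Codon 1 ATA (Ile): third position 3-fold.
Codon 2 GGT (Gly): third position 4-fold.
Codon 3 AGA (Arg): third position 2-fold.
Codon 4 AAA (Lys): third position 2-fold.
Codon 5 ACT (Thr): third position 4-fold.
Codon 6 CCG (Pro): third position 4-fold.
Codon 7 ATT (Ile): third position 3-fold.
Codon 8 TCA (Ser): third position 4-fold.
Codon 9 ACG (Thr): third position 4-fold.
Codon 10 CGA (Arg): third position 4-fold.
Four-fold degenerate third positions: 6.

6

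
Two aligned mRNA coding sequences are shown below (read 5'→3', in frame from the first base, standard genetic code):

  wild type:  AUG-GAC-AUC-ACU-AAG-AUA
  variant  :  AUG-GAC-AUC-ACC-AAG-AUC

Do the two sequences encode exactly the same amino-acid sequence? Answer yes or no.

yes

Codon 1: AUG Met / AUG Met — identical.
Codon 2: GAC Asp / GAC Asp — identical.
Codon 3: AUC Ile / AUC Ile — identical.
Codon 4: ACU Thr / ACC Thr — synonymous.
Codon 5: AAG Lys / AAG Lys — identical.
Codon 6: AUA Ile / AUC Ile — synonymous.
Nonsynonymous differences: 0 → same protein.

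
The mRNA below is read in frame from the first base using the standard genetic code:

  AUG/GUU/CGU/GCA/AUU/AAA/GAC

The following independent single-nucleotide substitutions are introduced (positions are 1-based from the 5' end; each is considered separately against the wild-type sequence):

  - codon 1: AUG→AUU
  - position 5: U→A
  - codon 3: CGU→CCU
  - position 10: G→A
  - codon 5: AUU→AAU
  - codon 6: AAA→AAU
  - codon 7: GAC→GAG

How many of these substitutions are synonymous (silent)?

0

Codon 1: AUG (Met) → AUU (Ile) — missense.
Codon 2: GUU (Val) → GAU (Asp) — missense.
Codon 3: CGU (Arg) → CCU (Pro) — missense.
Codon 4: GCA (Ala) → ACA (Thr) — missense.
Codon 5: AUU (Ile) → AAU (Asn) — missense.
Codon 6: AAA (Lys) → AAU (Asn) — missense.
Codon 7: GAC (Asp) → GAG (Glu) — missense.
Synonymous: 0 of 7.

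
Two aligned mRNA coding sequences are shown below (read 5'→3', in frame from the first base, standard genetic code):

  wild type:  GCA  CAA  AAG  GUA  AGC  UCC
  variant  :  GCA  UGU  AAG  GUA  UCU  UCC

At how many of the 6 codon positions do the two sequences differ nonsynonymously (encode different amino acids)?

Codon 1: GCA Ala / GCA Ala — identical.
Codon 2: CAA Gln / UGU Cys — nonsynonymous.
Codon 3: AAG Lys / AAG Lys — identical.
Codon 4: GUA Val / GUA Val — identical.
Codon 5: AGC Ser / UCU Ser — synonymous.
Codon 6: UCC Ser / UCC Ser — identical.
Nonsynonymous differences: 1.

1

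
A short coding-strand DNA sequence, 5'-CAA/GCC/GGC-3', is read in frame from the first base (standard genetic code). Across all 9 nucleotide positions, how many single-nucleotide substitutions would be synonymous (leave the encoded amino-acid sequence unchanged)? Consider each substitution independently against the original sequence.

Codon 1 (CAA, Gln): 1 synonymous substitution.
Codon 2 (GCC, Ala): 3 synonymous substitutions.
Codon 3 (GGC, Gly): 3 synonymous substitutions.
Total: 1 + 3 + 3 = 7.

7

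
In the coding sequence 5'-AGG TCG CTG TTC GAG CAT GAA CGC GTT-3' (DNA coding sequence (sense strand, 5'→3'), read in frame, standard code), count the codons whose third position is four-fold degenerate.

Codon 1 AGG (Arg): third position 2-fold.
Codon 2 TCG (Ser): third position 4-fold.
Codon 3 CTG (Leu): third position 4-fold.
Codon 4 TTC (Phe): third position 2-fold.
Codon 5 GAG (Glu): third position 2-fold.
Codon 6 CAT (His): third position 2-fold.
Codon 7 GAA (Glu): third position 2-fold.
Codon 8 CGC (Arg): third position 4-fold.
Codon 9 GTT (Val): third position 4-fold.
Four-fold degenerate third positions: 4.

4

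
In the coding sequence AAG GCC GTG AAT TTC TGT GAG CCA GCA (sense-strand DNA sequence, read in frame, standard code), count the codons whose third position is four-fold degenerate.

4

Codon 1 AAG (Lys): third position 2-fold.
Codon 2 GCC (Ala): third position 4-fold.
Codon 3 GTG (Val): third position 4-fold.
Codon 4 AAT (Asn): third position 2-fold.
Codon 5 TTC (Phe): third position 2-fold.
Codon 6 TGT (Cys): third position 2-fold.
Codon 7 GAG (Glu): third position 2-fold.
Codon 8 CCA (Pro): third position 4-fold.
Codon 9 GCA (Ala): third position 4-fold.
Four-fold degenerate third positions: 4.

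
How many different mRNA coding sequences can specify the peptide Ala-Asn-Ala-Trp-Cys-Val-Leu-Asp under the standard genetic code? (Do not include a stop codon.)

3072

Ala: 4 codons.
Asn: 2 codons.
Ala: 4 codons.
Trp: 1 codon.
Cys: 2 codons.
Val: 4 codons.
Leu: 6 codons.
Asp: 2 codons.
4 × 2 × 4 × 1 × 2 × 4 × 6 × 2 = 3072.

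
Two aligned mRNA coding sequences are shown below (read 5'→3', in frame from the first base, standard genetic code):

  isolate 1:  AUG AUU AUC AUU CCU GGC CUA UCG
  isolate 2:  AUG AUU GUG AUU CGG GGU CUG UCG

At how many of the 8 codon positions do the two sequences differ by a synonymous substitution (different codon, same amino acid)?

Codon 1: AUG Met / AUG Met — identical.
Codon 2: AUU Ile / AUU Ile — identical.
Codon 3: AUC Ile / GUG Val — nonsynonymous.
Codon 4: AUU Ile / AUU Ile — identical.
Codon 5: CCU Pro / CGG Arg — nonsynonymous.
Codon 6: GGC Gly / GGU Gly — synonymous.
Codon 7: CUA Leu / CUG Leu — synonymous.
Codon 8: UCG Ser / UCG Ser — identical.
Synonymous differences: 2.

2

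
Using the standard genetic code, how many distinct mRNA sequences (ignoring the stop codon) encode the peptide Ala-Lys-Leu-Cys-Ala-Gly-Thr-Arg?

36864

Ala: 4 codons.
Lys: 2 codons.
Leu: 6 codons.
Cys: 2 codons.
Ala: 4 codons.
Gly: 4 codons.
Thr: 4 codons.
Arg: 6 codons.
4 × 2 × 6 × 2 × 4 × 4 × 4 × 6 = 36864.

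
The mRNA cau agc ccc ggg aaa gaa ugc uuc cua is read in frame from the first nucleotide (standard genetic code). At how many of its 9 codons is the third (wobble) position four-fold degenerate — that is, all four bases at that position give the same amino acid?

3

Codon 1 CAU (His): third position 2-fold.
Codon 2 AGC (Ser): third position 2-fold.
Codon 3 CCC (Pro): third position 4-fold.
Codon 4 GGG (Gly): third position 4-fold.
Codon 5 AAA (Lys): third position 2-fold.
Codon 6 GAA (Glu): third position 2-fold.
Codon 7 UGC (Cys): third position 2-fold.
Codon 8 UUC (Phe): third position 2-fold.
Codon 9 CUA (Leu): third position 4-fold.
Four-fold degenerate third positions: 3.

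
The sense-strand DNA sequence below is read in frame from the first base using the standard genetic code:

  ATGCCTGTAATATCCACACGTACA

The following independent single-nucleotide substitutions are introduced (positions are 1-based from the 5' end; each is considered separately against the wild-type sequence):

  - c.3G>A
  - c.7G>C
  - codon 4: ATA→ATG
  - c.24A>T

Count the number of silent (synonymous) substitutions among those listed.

Codon 1: ATG (Met) → ATA (Ile) — missense.
Codon 3: GTA (Val) → CTA (Leu) — missense.
Codon 4: ATA (Ile) → ATG (Met) — missense.
Codon 8: ACA (Thr) → ACT (Thr) — synonymous.
Synonymous: 1 of 4.

1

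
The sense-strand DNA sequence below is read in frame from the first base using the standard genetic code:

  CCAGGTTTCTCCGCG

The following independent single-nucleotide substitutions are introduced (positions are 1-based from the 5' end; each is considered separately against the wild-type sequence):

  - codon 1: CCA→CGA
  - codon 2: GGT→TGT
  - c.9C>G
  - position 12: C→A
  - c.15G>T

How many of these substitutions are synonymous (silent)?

Codon 1: CCA (Pro) → CGA (Arg) — missense.
Codon 2: GGT (Gly) → TGT (Cys) — missense.
Codon 3: TTC (Phe) → TTG (Leu) — missense.
Codon 4: TCC (Ser) → TCA (Ser) — synonymous.
Codon 5: GCG (Ala) → GCT (Ala) — synonymous.
Synonymous: 2 of 5.

2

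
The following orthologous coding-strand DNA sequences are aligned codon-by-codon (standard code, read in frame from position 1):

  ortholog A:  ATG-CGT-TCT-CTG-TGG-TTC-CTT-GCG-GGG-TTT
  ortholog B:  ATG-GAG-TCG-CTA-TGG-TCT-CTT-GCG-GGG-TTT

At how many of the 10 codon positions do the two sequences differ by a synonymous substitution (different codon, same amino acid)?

2

Codon 1: ATG Met / ATG Met — identical.
Codon 2: CGT Arg / GAG Glu — nonsynonymous.
Codon 3: TCT Ser / TCG Ser — synonymous.
Codon 4: CTG Leu / CTA Leu — synonymous.
Codon 5: TGG Trp / TGG Trp — identical.
Codon 6: TTC Phe / TCT Ser — nonsynonymous.
Codon 7: CTT Leu / CTT Leu — identical.
Codon 8: GCG Ala / GCG Ala — identical.
Codon 9: GGG Gly / GGG Gly — identical.
Codon 10: TTT Phe / TTT Phe — identical.
Synonymous differences: 2.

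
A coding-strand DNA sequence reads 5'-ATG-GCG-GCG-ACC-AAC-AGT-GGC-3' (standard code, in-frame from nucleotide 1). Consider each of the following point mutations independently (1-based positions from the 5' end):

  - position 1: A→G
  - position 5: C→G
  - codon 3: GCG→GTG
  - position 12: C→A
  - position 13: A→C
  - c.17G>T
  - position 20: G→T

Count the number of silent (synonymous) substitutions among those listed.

1

Codon 1: ATG (Met) → GTG (Val) — missense.
Codon 2: GCG (Ala) → GGG (Gly) — missense.
Codon 3: GCG (Ala) → GTG (Val) — missense.
Codon 4: ACC (Thr) → ACA (Thr) — synonymous.
Codon 5: AAC (Asn) → CAC (His) — missense.
Codon 6: AGT (Ser) → ATT (Ile) — missense.
Codon 7: GGC (Gly) → GTC (Val) — missense.
Synonymous: 1 of 7.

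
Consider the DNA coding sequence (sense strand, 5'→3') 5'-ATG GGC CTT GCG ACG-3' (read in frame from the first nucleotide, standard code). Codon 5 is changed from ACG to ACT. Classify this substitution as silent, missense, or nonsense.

silent

Position 15 falls in codon 5: ACG → Thr.
After the substitution the codon is ACT → Thr.
Both encode Thr, so the change is synonymous.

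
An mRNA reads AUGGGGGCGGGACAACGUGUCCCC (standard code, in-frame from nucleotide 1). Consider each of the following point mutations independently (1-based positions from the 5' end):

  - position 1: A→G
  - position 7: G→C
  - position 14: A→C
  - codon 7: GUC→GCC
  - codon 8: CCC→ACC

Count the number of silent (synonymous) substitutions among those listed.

0

Codon 1: AUG (Met) → GUG (Val) — missense.
Codon 3: GCG (Ala) → CCG (Pro) — missense.
Codon 5: CAA (Gln) → CCA (Pro) — missense.
Codon 7: GUC (Val) → GCC (Ala) — missense.
Codon 8: CCC (Pro) → ACC (Thr) — missense.
Synonymous: 0 of 5.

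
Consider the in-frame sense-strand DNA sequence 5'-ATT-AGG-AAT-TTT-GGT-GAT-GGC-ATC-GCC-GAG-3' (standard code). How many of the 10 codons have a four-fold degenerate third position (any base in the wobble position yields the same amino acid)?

Codon 1 ATT (Ile): third position 3-fold.
Codon 2 AGG (Arg): third position 2-fold.
Codon 3 AAT (Asn): third position 2-fold.
Codon 4 TTT (Phe): third position 2-fold.
Codon 5 GGT (Gly): third position 4-fold.
Codon 6 GAT (Asp): third position 2-fold.
Codon 7 GGC (Gly): third position 4-fold.
Codon 8 ATC (Ile): third position 3-fold.
Codon 9 GCC (Ala): third position 4-fold.
Codon 10 GAG (Glu): third position 2-fold.
Four-fold degenerate third positions: 3.

3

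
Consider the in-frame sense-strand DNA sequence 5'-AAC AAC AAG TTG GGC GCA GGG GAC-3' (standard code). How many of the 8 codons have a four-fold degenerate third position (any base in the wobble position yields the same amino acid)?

3

Codon 1 AAC (Asn): third position 2-fold.
Codon 2 AAC (Asn): third position 2-fold.
Codon 3 AAG (Lys): third position 2-fold.
Codon 4 TTG (Leu): third position 2-fold.
Codon 5 GGC (Gly): third position 4-fold.
Codon 6 GCA (Ala): third position 4-fold.
Codon 7 GGG (Gly): third position 4-fold.
Codon 8 GAC (Asp): third position 2-fold.
Four-fold degenerate third positions: 3.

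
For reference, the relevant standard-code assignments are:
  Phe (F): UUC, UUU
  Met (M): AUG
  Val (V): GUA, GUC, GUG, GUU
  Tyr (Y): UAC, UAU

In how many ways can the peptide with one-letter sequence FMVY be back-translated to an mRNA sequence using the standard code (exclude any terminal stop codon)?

Phe: 2 codons.
Met: 1 codon.
Val: 4 codons.
Tyr: 2 codons.
2 × 1 × 4 × 2 = 16.

16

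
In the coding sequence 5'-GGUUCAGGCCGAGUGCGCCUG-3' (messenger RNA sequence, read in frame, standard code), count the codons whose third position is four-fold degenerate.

7

Codon 1 GGU (Gly): third position 4-fold.
Codon 2 UCA (Ser): third position 4-fold.
Codon 3 GGC (Gly): third position 4-fold.
Codon 4 CGA (Arg): third position 4-fold.
Codon 5 GUG (Val): third position 4-fold.
Codon 6 CGC (Arg): third position 4-fold.
Codon 7 CUG (Leu): third position 4-fold.
Four-fold degenerate third positions: 7.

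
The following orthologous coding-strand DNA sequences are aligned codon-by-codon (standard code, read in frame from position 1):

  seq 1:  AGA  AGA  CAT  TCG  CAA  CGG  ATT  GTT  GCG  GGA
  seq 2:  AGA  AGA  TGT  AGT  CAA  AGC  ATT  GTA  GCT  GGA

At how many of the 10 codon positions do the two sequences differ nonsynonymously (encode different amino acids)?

Codon 1: AGA Arg / AGA Arg — identical.
Codon 2: AGA Arg / AGA Arg — identical.
Codon 3: CAT His / TGT Cys — nonsynonymous.
Codon 4: TCG Ser / AGT Ser — synonymous.
Codon 5: CAA Gln / CAA Gln — identical.
Codon 6: CGG Arg / AGC Ser — nonsynonymous.
Codon 7: ATT Ile / ATT Ile — identical.
Codon 8: GTT Val / GTA Val — synonymous.
Codon 9: GCG Ala / GCT Ala — synonymous.
Codon 10: GGA Gly / GGA Gly — identical.
Nonsynonymous differences: 2.

2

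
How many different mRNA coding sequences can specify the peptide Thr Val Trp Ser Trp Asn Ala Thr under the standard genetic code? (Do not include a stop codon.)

Thr: 4 codons.
Val: 4 codons.
Trp: 1 codon.
Ser: 6 codons.
Trp: 1 codon.
Asn: 2 codons.
Ala: 4 codons.
Thr: 4 codons.
4 × 4 × 1 × 6 × 1 × 2 × 4 × 4 = 3072.

3072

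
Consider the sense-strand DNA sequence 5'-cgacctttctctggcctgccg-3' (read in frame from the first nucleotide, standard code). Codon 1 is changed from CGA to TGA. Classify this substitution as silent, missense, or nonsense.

nonsense

Position 1 falls in codon 1: CGA → Arg.
After the substitution the codon is TGA → Stop.
The new codon is a stop codon, so this is a nonsense mutation.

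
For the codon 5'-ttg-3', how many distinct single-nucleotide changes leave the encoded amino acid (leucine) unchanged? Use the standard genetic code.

Position 1: CTG → 1 synonymous.
Position 2: none → 0 synonymous.
Position 3: TTA → 1 synonymous.
Total: 1 + 0 + 1 = 2.

2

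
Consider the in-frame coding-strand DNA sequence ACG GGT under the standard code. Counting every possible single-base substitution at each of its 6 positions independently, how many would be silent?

Codon 1 (ACG, Thr): 3 synonymous substitutions.
Codon 2 (GGT, Gly): 3 synonymous substitutions.
Total: 3 + 3 = 6.

6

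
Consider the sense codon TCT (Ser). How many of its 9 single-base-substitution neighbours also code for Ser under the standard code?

3

Position 1: none → 0 synonymous.
Position 2: none → 0 synonymous.
Position 3: TCC, TCA, TCG → 3 synonymous.
Total: 0 + 0 + 3 = 3.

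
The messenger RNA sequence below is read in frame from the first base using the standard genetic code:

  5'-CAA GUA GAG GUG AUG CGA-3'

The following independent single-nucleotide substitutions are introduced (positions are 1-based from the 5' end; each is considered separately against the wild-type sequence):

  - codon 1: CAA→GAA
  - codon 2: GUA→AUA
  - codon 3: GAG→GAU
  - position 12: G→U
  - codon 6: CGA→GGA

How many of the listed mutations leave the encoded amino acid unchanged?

1

Codon 1: CAA (Gln) → GAA (Glu) — missense.
Codon 2: GUA (Val) → AUA (Ile) — missense.
Codon 3: GAG (Glu) → GAU (Asp) — missense.
Codon 4: GUG (Val) → GUU (Val) — synonymous.
Codon 6: CGA (Arg) → GGA (Gly) — missense.
Synonymous: 1 of 5.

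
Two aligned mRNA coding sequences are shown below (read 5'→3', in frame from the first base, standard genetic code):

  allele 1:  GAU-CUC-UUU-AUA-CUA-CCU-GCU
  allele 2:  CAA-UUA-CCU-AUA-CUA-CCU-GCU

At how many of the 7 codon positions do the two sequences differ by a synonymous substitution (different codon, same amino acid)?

1

Codon 1: GAU Asp / CAA Gln — nonsynonymous.
Codon 2: CUC Leu / UUA Leu — synonymous.
Codon 3: UUU Phe / CCU Pro — nonsynonymous.
Codon 4: AUA Ile / AUA Ile — identical.
Codon 5: CUA Leu / CUA Leu — identical.
Codon 6: CCU Pro / CCU Pro — identical.
Codon 7: GCU Ala / GCU Ala — identical.
Synonymous differences: 1.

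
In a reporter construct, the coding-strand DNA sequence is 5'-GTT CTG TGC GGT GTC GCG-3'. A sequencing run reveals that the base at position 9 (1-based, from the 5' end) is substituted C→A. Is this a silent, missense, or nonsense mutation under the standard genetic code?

nonsense

Position 9 falls in codon 3: TGC → Cys.
After the substitution the codon is TGA → Stop.
The new codon is a stop codon, so this is a nonsense mutation.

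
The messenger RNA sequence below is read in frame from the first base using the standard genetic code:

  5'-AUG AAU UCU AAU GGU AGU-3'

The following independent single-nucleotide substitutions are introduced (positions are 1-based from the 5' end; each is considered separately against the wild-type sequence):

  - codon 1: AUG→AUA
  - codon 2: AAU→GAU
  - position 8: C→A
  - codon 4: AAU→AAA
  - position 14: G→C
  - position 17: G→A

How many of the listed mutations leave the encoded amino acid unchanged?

Codon 1: AUG (Met) → AUA (Ile) — missense.
Codon 2: AAU (Asn) → GAU (Asp) — missense.
Codon 3: UCU (Ser) → UAU (Tyr) — missense.
Codon 4: AAU (Asn) → AAA (Lys) — missense.
Codon 5: GGU (Gly) → GCU (Ala) — missense.
Codon 6: AGU (Ser) → AAU (Asn) — missense.
Synonymous: 0 of 6.

0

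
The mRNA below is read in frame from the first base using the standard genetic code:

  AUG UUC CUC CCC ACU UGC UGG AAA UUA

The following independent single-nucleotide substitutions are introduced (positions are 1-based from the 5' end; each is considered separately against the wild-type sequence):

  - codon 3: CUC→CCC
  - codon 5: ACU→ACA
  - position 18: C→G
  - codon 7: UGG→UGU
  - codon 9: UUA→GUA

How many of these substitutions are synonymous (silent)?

1

Codon 3: CUC (Leu) → CCC (Pro) — missense.
Codon 5: ACU (Thr) → ACA (Thr) — synonymous.
Codon 6: UGC (Cys) → UGG (Trp) — missense.
Codon 7: UGG (Trp) → UGU (Cys) — missense.
Codon 9: UUA (Leu) → GUA (Val) — missense.
Synonymous: 1 of 5.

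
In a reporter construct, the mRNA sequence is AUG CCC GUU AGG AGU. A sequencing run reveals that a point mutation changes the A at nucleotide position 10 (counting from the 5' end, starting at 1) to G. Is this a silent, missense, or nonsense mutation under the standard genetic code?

missense

Position 10 falls in codon 4: AGG → Arg.
After the substitution the codon is GGG → Gly.
Arg ≠ Gly, so this is a missense mutation.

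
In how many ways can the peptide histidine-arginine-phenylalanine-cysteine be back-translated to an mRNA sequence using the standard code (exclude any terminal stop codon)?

48

His: 2 codons.
Arg: 6 codons.
Phe: 2 codons.
Cys: 2 codons.
2 × 6 × 2 × 2 = 48.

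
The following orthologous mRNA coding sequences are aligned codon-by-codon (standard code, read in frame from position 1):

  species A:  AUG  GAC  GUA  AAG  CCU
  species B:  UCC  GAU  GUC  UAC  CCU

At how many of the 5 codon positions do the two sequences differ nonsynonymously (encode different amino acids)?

2

Codon 1: AUG Met / UCC Ser — nonsynonymous.
Codon 2: GAC Asp / GAU Asp — synonymous.
Codon 3: GUA Val / GUC Val — synonymous.
Codon 4: AAG Lys / UAC Tyr — nonsynonymous.
Codon 5: CCU Pro / CCU Pro — identical.
Nonsynonymous differences: 2.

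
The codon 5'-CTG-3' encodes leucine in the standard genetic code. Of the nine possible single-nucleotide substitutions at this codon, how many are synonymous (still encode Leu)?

4

Position 1: TTG → 1 synonymous.
Position 2: none → 0 synonymous.
Position 3: CTT, CTC, CTA → 3 synonymous.
Total: 1 + 0 + 3 = 4.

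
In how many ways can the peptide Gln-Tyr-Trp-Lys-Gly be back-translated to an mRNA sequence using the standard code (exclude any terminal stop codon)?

32

Gln: 2 codons.
Tyr: 2 codons.
Trp: 1 codon.
Lys: 2 codons.
Gly: 4 codons.
2 × 2 × 1 × 2 × 4 = 32.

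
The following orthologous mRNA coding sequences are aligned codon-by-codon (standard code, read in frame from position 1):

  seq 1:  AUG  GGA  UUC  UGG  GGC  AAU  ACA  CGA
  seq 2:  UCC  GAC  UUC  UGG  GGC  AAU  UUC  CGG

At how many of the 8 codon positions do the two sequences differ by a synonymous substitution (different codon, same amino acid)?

Codon 1: AUG Met / UCC Ser — nonsynonymous.
Codon 2: GGA Gly / GAC Asp — nonsynonymous.
Codon 3: UUC Phe / UUC Phe — identical.
Codon 4: UGG Trp / UGG Trp — identical.
Codon 5: GGC Gly / GGC Gly — identical.
Codon 6: AAU Asn / AAU Asn — identical.
Codon 7: ACA Thr / UUC Phe — nonsynonymous.
Codon 8: CGA Arg / CGG Arg — synonymous.
Synonymous differences: 1.

1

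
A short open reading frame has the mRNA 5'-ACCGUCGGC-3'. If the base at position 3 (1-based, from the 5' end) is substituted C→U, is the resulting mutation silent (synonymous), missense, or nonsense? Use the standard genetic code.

Position 3 falls in codon 1: ACC → Thr.
After the substitution the codon is ACU → Thr.
Both encode Thr, so the change is synonymous.

silent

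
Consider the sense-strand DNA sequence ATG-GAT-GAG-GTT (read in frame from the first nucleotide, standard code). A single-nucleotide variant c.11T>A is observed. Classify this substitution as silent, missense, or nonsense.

missense

Position 11 falls in codon 4: GTT → Val.
After the substitution the codon is GAT → Asp.
Val ≠ Asp, so this is a missense mutation.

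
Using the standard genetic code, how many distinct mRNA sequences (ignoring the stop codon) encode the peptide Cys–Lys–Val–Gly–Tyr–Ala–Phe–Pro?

Cys: 2 codons.
Lys: 2 codons.
Val: 4 codons.
Gly: 4 codons.
Tyr: 2 codons.
Ala: 4 codons.
Phe: 2 codons.
Pro: 4 codons.
2 × 2 × 4 × 4 × 2 × 4 × 2 × 4 = 4096.

4096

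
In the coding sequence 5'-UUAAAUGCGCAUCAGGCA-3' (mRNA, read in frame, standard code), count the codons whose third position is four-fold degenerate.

2

Codon 1 UUA (Leu): third position 2-fold.
Codon 2 AAU (Asn): third position 2-fold.
Codon 3 GCG (Ala): third position 4-fold.
Codon 4 CAU (His): third position 2-fold.
Codon 5 CAG (Gln): third position 2-fold.
Codon 6 GCA (Ala): third position 4-fold.
Four-fold degenerate third positions: 2.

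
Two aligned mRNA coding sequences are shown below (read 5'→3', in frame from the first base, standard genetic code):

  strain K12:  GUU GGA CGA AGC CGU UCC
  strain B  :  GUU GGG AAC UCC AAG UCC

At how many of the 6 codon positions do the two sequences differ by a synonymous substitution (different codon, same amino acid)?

2

Codon 1: GUU Val / GUU Val — identical.
Codon 2: GGA Gly / GGG Gly — synonymous.
Codon 3: CGA Arg / AAC Asn — nonsynonymous.
Codon 4: AGC Ser / UCC Ser — synonymous.
Codon 5: CGU Arg / AAG Lys — nonsynonymous.
Codon 6: UCC Ser / UCC Ser — identical.
Synonymous differences: 2.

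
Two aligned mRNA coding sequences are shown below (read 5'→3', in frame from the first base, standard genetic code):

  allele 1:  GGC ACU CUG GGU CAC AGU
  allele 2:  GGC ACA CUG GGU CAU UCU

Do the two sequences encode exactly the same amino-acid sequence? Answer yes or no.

Codon 1: GGC Gly / GGC Gly — identical.
Codon 2: ACU Thr / ACA Thr — synonymous.
Codon 3: CUG Leu / CUG Leu — identical.
Codon 4: GGU Gly / GGU Gly — identical.
Codon 5: CAC His / CAU His — synonymous.
Codon 6: AGU Ser / UCU Ser — synonymous.
Nonsynonymous differences: 0 → same protein.

yes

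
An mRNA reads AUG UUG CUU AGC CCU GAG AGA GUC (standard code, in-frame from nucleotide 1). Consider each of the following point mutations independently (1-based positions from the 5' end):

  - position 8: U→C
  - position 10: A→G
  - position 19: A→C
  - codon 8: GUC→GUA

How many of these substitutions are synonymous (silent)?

2

Codon 3: CUU (Leu) → CCU (Pro) — missense.
Codon 4: AGC (Ser) → GGC (Gly) — missense.
Codon 7: AGA (Arg) → CGA (Arg) — synonymous.
Codon 8: GUC (Val) → GUA (Val) — synonymous.
Synonymous: 2 of 4.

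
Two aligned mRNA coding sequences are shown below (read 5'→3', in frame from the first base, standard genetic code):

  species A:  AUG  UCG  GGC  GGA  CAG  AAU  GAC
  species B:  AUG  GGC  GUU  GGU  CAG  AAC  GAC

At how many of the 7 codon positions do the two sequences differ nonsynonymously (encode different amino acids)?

Codon 1: AUG Met / AUG Met — identical.
Codon 2: UCG Ser / GGC Gly — nonsynonymous.
Codon 3: GGC Gly / GUU Val — nonsynonymous.
Codon 4: GGA Gly / GGU Gly — synonymous.
Codon 5: CAG Gln / CAG Gln — identical.
Codon 6: AAU Asn / AAC Asn — synonymous.
Codon 7: GAC Asp / GAC Asp — identical.
Nonsynonymous differences: 2.

2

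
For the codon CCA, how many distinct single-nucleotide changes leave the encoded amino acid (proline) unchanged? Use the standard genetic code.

3

Position 1: none → 0 synonymous.
Position 2: none → 0 synonymous.
Position 3: CCU, CCC, CCG → 3 synonymous.
Total: 0 + 0 + 3 = 3.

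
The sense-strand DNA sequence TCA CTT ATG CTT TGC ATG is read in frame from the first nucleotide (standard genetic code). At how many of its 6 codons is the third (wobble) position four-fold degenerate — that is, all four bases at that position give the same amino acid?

3

Codon 1 TCA (Ser): third position 4-fold.
Codon 2 CTT (Leu): third position 4-fold.
Codon 3 ATG (Met): third position 1-fold.
Codon 4 CTT (Leu): third position 4-fold.
Codon 5 TGC (Cys): third position 2-fold.
Codon 6 ATG (Met): third position 1-fold.
Four-fold degenerate third positions: 3.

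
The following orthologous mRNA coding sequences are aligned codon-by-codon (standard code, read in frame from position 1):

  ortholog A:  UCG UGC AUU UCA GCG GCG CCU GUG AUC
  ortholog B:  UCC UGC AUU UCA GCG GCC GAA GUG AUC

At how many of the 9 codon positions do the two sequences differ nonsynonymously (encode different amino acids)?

1

Codon 1: UCG Ser / UCC Ser — synonymous.
Codon 2: UGC Cys / UGC Cys — identical.
Codon 3: AUU Ile / AUU Ile — identical.
Codon 4: UCA Ser / UCA Ser — identical.
Codon 5: GCG Ala / GCG Ala — identical.
Codon 6: GCG Ala / GCC Ala — synonymous.
Codon 7: CCU Pro / GAA Glu — nonsynonymous.
Codon 8: GUG Val / GUG Val — identical.
Codon 9: AUC Ile / AUC Ile — identical.
Nonsynonymous differences: 1.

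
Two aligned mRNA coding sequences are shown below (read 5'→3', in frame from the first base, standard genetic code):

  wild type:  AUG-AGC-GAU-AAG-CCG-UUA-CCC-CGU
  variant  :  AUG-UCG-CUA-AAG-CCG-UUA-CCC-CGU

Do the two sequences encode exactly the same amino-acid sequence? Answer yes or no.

no

Codon 1: AUG Met / AUG Met — identical.
Codon 2: AGC Ser / UCG Ser — synonymous.
Codon 3: GAU Asp / CUA Leu — nonsynonymous.
Codon 4: AAG Lys / AAG Lys — identical.
Codon 5: CCG Pro / CCG Pro — identical.
Codon 6: UUA Leu / UUA Leu — identical.
Codon 7: CCC Pro / CCC Pro — identical.
Codon 8: CGU Arg / CGU Arg — identical.
Nonsynonymous differences: 1 → different protein.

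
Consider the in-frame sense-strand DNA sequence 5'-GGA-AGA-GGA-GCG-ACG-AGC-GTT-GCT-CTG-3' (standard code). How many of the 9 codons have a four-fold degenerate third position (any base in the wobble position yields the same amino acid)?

Codon 1 GGA (Gly): third position 4-fold.
Codon 2 AGA (Arg): third position 2-fold.
Codon 3 GGA (Gly): third position 4-fold.
Codon 4 GCG (Ala): third position 4-fold.
Codon 5 ACG (Thr): third position 4-fold.
Codon 6 AGC (Ser): third position 2-fold.
Codon 7 GTT (Val): third position 4-fold.
Codon 8 GCT (Ala): third position 4-fold.
Codon 9 CTG (Leu): third position 4-fold.
Four-fold degenerate third positions: 7.

7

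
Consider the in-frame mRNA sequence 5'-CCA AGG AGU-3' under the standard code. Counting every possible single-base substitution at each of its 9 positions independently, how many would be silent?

Codon 1 (CCA, Pro): 3 synonymous substitutions.
Codon 2 (AGG, Arg): 2 synonymous substitutions.
Codon 3 (AGU, Ser): 1 synonymous substitution.
Total: 3 + 2 + 1 = 6.

6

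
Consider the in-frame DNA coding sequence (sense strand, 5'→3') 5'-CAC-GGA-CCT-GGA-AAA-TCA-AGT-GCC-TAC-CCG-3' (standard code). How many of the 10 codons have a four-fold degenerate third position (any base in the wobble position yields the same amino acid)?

Codon 1 CAC (His): third position 2-fold.
Codon 2 GGA (Gly): third position 4-fold.
Codon 3 CCT (Pro): third position 4-fold.
Codon 4 GGA (Gly): third position 4-fold.
Codon 5 AAA (Lys): third position 2-fold.
Codon 6 TCA (Ser): third position 4-fold.
Codon 7 AGT (Ser): third position 2-fold.
Codon 8 GCC (Ala): third position 4-fold.
Codon 9 TAC (Tyr): third position 2-fold.
Codon 10 CCG (Pro): third position 4-fold.
Four-fold degenerate third positions: 6.

6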